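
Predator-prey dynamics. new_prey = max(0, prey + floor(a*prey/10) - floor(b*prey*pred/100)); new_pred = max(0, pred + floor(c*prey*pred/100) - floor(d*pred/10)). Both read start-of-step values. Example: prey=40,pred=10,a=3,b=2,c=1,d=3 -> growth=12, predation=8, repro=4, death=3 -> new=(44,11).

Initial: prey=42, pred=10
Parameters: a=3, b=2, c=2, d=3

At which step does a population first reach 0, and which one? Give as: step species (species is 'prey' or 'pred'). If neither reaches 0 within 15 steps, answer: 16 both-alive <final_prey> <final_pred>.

Answer: 16 both-alive 1 3

Derivation:
Step 1: prey: 42+12-8=46; pred: 10+8-3=15
Step 2: prey: 46+13-13=46; pred: 15+13-4=24
Step 3: prey: 46+13-22=37; pred: 24+22-7=39
Step 4: prey: 37+11-28=20; pred: 39+28-11=56
Step 5: prey: 20+6-22=4; pred: 56+22-16=62
Step 6: prey: 4+1-4=1; pred: 62+4-18=48
Step 7: prey: 1+0-0=1; pred: 48+0-14=34
Step 8: prey: 1+0-0=1; pred: 34+0-10=24
Step 9: prey: 1+0-0=1; pred: 24+0-7=17
Step 10: prey: 1+0-0=1; pred: 17+0-5=12
Step 11: prey: 1+0-0=1; pred: 12+0-3=9
Step 12: prey: 1+0-0=1; pred: 9+0-2=7
Step 13: prey: 1+0-0=1; pred: 7+0-2=5
Step 14: prey: 1+0-0=1; pred: 5+0-1=4
Step 15: prey: 1+0-0=1; pred: 4+0-1=3
No extinction within 15 steps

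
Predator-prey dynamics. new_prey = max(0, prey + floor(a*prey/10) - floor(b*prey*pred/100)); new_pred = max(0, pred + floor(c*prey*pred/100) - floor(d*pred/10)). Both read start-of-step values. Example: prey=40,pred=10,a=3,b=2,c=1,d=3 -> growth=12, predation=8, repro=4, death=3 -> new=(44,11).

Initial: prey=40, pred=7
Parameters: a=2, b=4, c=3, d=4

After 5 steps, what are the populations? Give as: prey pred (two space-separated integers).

Answer: 0 15

Derivation:
Step 1: prey: 40+8-11=37; pred: 7+8-2=13
Step 2: prey: 37+7-19=25; pred: 13+14-5=22
Step 3: prey: 25+5-22=8; pred: 22+16-8=30
Step 4: prey: 8+1-9=0; pred: 30+7-12=25
Step 5: prey: 0+0-0=0; pred: 25+0-10=15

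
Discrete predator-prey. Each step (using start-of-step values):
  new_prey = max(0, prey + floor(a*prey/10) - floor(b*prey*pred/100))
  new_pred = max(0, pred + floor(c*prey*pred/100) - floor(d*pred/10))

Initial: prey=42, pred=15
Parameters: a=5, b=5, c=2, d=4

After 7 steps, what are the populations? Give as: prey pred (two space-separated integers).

Answer: 1 4

Derivation:
Step 1: prey: 42+21-31=32; pred: 15+12-6=21
Step 2: prey: 32+16-33=15; pred: 21+13-8=26
Step 3: prey: 15+7-19=3; pred: 26+7-10=23
Step 4: prey: 3+1-3=1; pred: 23+1-9=15
Step 5: prey: 1+0-0=1; pred: 15+0-6=9
Step 6: prey: 1+0-0=1; pred: 9+0-3=6
Step 7: prey: 1+0-0=1; pred: 6+0-2=4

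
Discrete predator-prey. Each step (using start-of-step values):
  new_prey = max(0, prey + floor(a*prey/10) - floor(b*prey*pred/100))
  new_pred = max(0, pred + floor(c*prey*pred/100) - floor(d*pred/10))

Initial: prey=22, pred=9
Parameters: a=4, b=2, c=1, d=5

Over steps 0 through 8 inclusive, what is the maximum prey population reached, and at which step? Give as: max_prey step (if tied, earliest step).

Step 1: prey: 22+8-3=27; pred: 9+1-4=6
Step 2: prey: 27+10-3=34; pred: 6+1-3=4
Step 3: prey: 34+13-2=45; pred: 4+1-2=3
Step 4: prey: 45+18-2=61; pred: 3+1-1=3
Step 5: prey: 61+24-3=82; pred: 3+1-1=3
Step 6: prey: 82+32-4=110; pred: 3+2-1=4
Step 7: prey: 110+44-8=146; pred: 4+4-2=6
Step 8: prey: 146+58-17=187; pred: 6+8-3=11
Max prey = 187 at step 8

Answer: 187 8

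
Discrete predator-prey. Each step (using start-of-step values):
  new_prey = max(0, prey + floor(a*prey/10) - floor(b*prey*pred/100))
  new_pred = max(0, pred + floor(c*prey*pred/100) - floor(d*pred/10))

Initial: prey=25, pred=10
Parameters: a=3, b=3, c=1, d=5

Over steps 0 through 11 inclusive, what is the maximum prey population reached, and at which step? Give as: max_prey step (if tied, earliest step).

Step 1: prey: 25+7-7=25; pred: 10+2-5=7
Step 2: prey: 25+7-5=27; pred: 7+1-3=5
Step 3: prey: 27+8-4=31; pred: 5+1-2=4
Step 4: prey: 31+9-3=37; pred: 4+1-2=3
Step 5: prey: 37+11-3=45; pred: 3+1-1=3
Step 6: prey: 45+13-4=54; pred: 3+1-1=3
Step 7: prey: 54+16-4=66; pred: 3+1-1=3
Step 8: prey: 66+19-5=80; pred: 3+1-1=3
Step 9: prey: 80+24-7=97; pred: 3+2-1=4
Step 10: prey: 97+29-11=115; pred: 4+3-2=5
Step 11: prey: 115+34-17=132; pred: 5+5-2=8
Max prey = 132 at step 11

Answer: 132 11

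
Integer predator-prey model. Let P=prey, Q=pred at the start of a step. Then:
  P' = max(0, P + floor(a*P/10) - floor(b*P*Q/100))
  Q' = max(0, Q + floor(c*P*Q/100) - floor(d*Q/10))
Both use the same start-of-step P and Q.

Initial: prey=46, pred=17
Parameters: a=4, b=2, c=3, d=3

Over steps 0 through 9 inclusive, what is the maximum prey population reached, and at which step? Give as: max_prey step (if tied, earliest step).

Answer: 49 1

Derivation:
Step 1: prey: 46+18-15=49; pred: 17+23-5=35
Step 2: prey: 49+19-34=34; pred: 35+51-10=76
Step 3: prey: 34+13-51=0; pred: 76+77-22=131
Step 4: prey: 0+0-0=0; pred: 131+0-39=92
Step 5: prey: 0+0-0=0; pred: 92+0-27=65
Step 6: prey: 0+0-0=0; pred: 65+0-19=46
Step 7: prey: 0+0-0=0; pred: 46+0-13=33
Step 8: prey: 0+0-0=0; pred: 33+0-9=24
Step 9: prey: 0+0-0=0; pred: 24+0-7=17
Max prey = 49 at step 1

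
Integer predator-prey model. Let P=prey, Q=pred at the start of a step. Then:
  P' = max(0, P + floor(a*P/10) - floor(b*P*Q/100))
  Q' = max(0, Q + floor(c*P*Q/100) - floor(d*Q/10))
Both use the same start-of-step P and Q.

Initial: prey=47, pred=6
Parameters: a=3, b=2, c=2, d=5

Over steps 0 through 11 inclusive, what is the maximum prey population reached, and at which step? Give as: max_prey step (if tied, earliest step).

Step 1: prey: 47+14-5=56; pred: 6+5-3=8
Step 2: prey: 56+16-8=64; pred: 8+8-4=12
Step 3: prey: 64+19-15=68; pred: 12+15-6=21
Step 4: prey: 68+20-28=60; pred: 21+28-10=39
Step 5: prey: 60+18-46=32; pred: 39+46-19=66
Step 6: prey: 32+9-42=0; pred: 66+42-33=75
Step 7: prey: 0+0-0=0; pred: 75+0-37=38
Step 8: prey: 0+0-0=0; pred: 38+0-19=19
Step 9: prey: 0+0-0=0; pred: 19+0-9=10
Step 10: prey: 0+0-0=0; pred: 10+0-5=5
Step 11: prey: 0+0-0=0; pred: 5+0-2=3
Max prey = 68 at step 3

Answer: 68 3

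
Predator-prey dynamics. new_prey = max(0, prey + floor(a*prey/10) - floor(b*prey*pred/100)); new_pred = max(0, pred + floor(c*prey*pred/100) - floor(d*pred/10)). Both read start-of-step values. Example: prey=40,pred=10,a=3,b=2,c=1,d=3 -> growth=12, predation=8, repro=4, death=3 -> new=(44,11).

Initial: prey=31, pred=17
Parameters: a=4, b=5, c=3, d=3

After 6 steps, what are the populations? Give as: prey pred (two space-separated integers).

Step 1: prey: 31+12-26=17; pred: 17+15-5=27
Step 2: prey: 17+6-22=1; pred: 27+13-8=32
Step 3: prey: 1+0-1=0; pred: 32+0-9=23
Step 4: prey: 0+0-0=0; pred: 23+0-6=17
Step 5: prey: 0+0-0=0; pred: 17+0-5=12
Step 6: prey: 0+0-0=0; pred: 12+0-3=9

Answer: 0 9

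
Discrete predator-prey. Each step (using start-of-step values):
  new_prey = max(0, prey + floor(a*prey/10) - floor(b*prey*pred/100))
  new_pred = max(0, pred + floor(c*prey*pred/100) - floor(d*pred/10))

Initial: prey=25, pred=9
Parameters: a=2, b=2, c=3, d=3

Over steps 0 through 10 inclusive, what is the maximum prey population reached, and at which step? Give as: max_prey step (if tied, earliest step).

Answer: 26 1

Derivation:
Step 1: prey: 25+5-4=26; pred: 9+6-2=13
Step 2: prey: 26+5-6=25; pred: 13+10-3=20
Step 3: prey: 25+5-10=20; pred: 20+15-6=29
Step 4: prey: 20+4-11=13; pred: 29+17-8=38
Step 5: prey: 13+2-9=6; pred: 38+14-11=41
Step 6: prey: 6+1-4=3; pred: 41+7-12=36
Step 7: prey: 3+0-2=1; pred: 36+3-10=29
Step 8: prey: 1+0-0=1; pred: 29+0-8=21
Step 9: prey: 1+0-0=1; pred: 21+0-6=15
Step 10: prey: 1+0-0=1; pred: 15+0-4=11
Max prey = 26 at step 1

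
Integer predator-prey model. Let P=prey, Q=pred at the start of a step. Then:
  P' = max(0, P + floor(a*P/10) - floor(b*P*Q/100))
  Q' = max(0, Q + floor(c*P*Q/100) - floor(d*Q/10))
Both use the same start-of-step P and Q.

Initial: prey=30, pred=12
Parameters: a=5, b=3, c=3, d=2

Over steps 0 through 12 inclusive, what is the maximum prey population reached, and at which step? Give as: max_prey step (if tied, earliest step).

Answer: 35 1

Derivation:
Step 1: prey: 30+15-10=35; pred: 12+10-2=20
Step 2: prey: 35+17-21=31; pred: 20+21-4=37
Step 3: prey: 31+15-34=12; pred: 37+34-7=64
Step 4: prey: 12+6-23=0; pred: 64+23-12=75
Step 5: prey: 0+0-0=0; pred: 75+0-15=60
Step 6: prey: 0+0-0=0; pred: 60+0-12=48
Step 7: prey: 0+0-0=0; pred: 48+0-9=39
Step 8: prey: 0+0-0=0; pred: 39+0-7=32
Step 9: prey: 0+0-0=0; pred: 32+0-6=26
Step 10: prey: 0+0-0=0; pred: 26+0-5=21
Step 11: prey: 0+0-0=0; pred: 21+0-4=17
Step 12: prey: 0+0-0=0; pred: 17+0-3=14
Max prey = 35 at step 1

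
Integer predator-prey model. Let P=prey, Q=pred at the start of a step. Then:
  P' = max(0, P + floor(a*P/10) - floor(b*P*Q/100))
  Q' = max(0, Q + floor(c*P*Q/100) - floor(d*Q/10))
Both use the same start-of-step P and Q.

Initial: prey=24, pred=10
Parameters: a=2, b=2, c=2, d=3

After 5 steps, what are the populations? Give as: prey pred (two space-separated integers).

Answer: 18 18

Derivation:
Step 1: prey: 24+4-4=24; pred: 10+4-3=11
Step 2: prey: 24+4-5=23; pred: 11+5-3=13
Step 3: prey: 23+4-5=22; pred: 13+5-3=15
Step 4: prey: 22+4-6=20; pred: 15+6-4=17
Step 5: prey: 20+4-6=18; pred: 17+6-5=18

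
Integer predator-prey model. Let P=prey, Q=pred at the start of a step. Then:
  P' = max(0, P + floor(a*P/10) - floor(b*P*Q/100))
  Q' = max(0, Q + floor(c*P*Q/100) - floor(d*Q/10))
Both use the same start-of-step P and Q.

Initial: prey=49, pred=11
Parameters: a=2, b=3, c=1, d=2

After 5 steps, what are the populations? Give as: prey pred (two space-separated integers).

Step 1: prey: 49+9-16=42; pred: 11+5-2=14
Step 2: prey: 42+8-17=33; pred: 14+5-2=17
Step 3: prey: 33+6-16=23; pred: 17+5-3=19
Step 4: prey: 23+4-13=14; pred: 19+4-3=20
Step 5: prey: 14+2-8=8; pred: 20+2-4=18

Answer: 8 18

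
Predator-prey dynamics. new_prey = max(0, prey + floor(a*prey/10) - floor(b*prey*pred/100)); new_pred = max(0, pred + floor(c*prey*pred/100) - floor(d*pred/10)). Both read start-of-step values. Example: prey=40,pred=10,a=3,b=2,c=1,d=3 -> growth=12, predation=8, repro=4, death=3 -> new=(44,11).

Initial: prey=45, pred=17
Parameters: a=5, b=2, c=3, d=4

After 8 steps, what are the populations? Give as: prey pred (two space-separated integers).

Answer: 0 14

Derivation:
Step 1: prey: 45+22-15=52; pred: 17+22-6=33
Step 2: prey: 52+26-34=44; pred: 33+51-13=71
Step 3: prey: 44+22-62=4; pred: 71+93-28=136
Step 4: prey: 4+2-10=0; pred: 136+16-54=98
Step 5: prey: 0+0-0=0; pred: 98+0-39=59
Step 6: prey: 0+0-0=0; pred: 59+0-23=36
Step 7: prey: 0+0-0=0; pred: 36+0-14=22
Step 8: prey: 0+0-0=0; pred: 22+0-8=14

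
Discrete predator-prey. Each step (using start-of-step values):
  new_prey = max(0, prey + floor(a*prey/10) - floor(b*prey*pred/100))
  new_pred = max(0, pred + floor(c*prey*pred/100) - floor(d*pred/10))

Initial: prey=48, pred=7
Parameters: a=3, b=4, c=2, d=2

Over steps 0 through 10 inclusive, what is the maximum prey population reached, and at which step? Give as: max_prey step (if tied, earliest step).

Step 1: prey: 48+14-13=49; pred: 7+6-1=12
Step 2: prey: 49+14-23=40; pred: 12+11-2=21
Step 3: prey: 40+12-33=19; pred: 21+16-4=33
Step 4: prey: 19+5-25=0; pred: 33+12-6=39
Step 5: prey: 0+0-0=0; pred: 39+0-7=32
Step 6: prey: 0+0-0=0; pred: 32+0-6=26
Step 7: prey: 0+0-0=0; pred: 26+0-5=21
Step 8: prey: 0+0-0=0; pred: 21+0-4=17
Step 9: prey: 0+0-0=0; pred: 17+0-3=14
Step 10: prey: 0+0-0=0; pred: 14+0-2=12
Max prey = 49 at step 1

Answer: 49 1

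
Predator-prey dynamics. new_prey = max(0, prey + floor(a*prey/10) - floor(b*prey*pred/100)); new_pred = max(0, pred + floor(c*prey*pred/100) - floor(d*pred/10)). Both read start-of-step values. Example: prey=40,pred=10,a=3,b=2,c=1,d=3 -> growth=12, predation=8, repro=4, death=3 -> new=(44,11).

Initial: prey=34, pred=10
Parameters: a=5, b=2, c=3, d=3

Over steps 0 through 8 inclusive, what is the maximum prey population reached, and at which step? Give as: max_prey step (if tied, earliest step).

Step 1: prey: 34+17-6=45; pred: 10+10-3=17
Step 2: prey: 45+22-15=52; pred: 17+22-5=34
Step 3: prey: 52+26-35=43; pred: 34+53-10=77
Step 4: prey: 43+21-66=0; pred: 77+99-23=153
Step 5: prey: 0+0-0=0; pred: 153+0-45=108
Step 6: prey: 0+0-0=0; pred: 108+0-32=76
Step 7: prey: 0+0-0=0; pred: 76+0-22=54
Step 8: prey: 0+0-0=0; pred: 54+0-16=38
Max prey = 52 at step 2

Answer: 52 2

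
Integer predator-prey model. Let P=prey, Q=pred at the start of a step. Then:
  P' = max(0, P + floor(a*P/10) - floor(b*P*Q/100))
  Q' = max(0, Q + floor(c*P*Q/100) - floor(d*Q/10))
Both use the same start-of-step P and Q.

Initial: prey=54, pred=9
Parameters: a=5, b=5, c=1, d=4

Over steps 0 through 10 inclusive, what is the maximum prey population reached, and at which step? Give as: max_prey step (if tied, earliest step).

Answer: 57 1

Derivation:
Step 1: prey: 54+27-24=57; pred: 9+4-3=10
Step 2: prey: 57+28-28=57; pred: 10+5-4=11
Step 3: prey: 57+28-31=54; pred: 11+6-4=13
Step 4: prey: 54+27-35=46; pred: 13+7-5=15
Step 5: prey: 46+23-34=35; pred: 15+6-6=15
Step 6: prey: 35+17-26=26; pred: 15+5-6=14
Step 7: prey: 26+13-18=21; pred: 14+3-5=12
Step 8: prey: 21+10-12=19; pred: 12+2-4=10
Step 9: prey: 19+9-9=19; pred: 10+1-4=7
Step 10: prey: 19+9-6=22; pred: 7+1-2=6
Max prey = 57 at step 1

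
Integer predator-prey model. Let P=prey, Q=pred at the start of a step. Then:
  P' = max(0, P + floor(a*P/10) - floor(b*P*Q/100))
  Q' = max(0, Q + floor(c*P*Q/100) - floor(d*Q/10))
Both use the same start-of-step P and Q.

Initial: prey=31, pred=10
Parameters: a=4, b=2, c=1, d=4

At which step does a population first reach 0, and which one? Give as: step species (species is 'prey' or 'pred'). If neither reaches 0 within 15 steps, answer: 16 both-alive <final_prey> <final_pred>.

Step 1: prey: 31+12-6=37; pred: 10+3-4=9
Step 2: prey: 37+14-6=45; pred: 9+3-3=9
Step 3: prey: 45+18-8=55; pred: 9+4-3=10
Step 4: prey: 55+22-11=66; pred: 10+5-4=11
Step 5: prey: 66+26-14=78; pred: 11+7-4=14
Step 6: prey: 78+31-21=88; pred: 14+10-5=19
Step 7: prey: 88+35-33=90; pred: 19+16-7=28
Step 8: prey: 90+36-50=76; pred: 28+25-11=42
Step 9: prey: 76+30-63=43; pred: 42+31-16=57
Step 10: prey: 43+17-49=11; pred: 57+24-22=59
Step 11: prey: 11+4-12=3; pred: 59+6-23=42
Step 12: prey: 3+1-2=2; pred: 42+1-16=27
Step 13: prey: 2+0-1=1; pred: 27+0-10=17
Step 14: prey: 1+0-0=1; pred: 17+0-6=11
Step 15: prey: 1+0-0=1; pred: 11+0-4=7
No extinction within 15 steps

Answer: 16 both-alive 1 7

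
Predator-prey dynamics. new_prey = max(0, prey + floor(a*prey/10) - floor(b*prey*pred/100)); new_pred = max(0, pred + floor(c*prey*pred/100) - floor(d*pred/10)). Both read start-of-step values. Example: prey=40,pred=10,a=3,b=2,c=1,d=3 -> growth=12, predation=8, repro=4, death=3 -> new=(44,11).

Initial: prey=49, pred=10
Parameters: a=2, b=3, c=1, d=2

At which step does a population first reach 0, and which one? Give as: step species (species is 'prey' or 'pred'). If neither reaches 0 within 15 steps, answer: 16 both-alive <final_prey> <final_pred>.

Answer: 16 both-alive 3 4

Derivation:
Step 1: prey: 49+9-14=44; pred: 10+4-2=12
Step 2: prey: 44+8-15=37; pred: 12+5-2=15
Step 3: prey: 37+7-16=28; pred: 15+5-3=17
Step 4: prey: 28+5-14=19; pred: 17+4-3=18
Step 5: prey: 19+3-10=12; pred: 18+3-3=18
Step 6: prey: 12+2-6=8; pred: 18+2-3=17
Step 7: prey: 8+1-4=5; pred: 17+1-3=15
Step 8: prey: 5+1-2=4; pred: 15+0-3=12
Step 9: prey: 4+0-1=3; pred: 12+0-2=10
Step 10: prey: 3+0-0=3; pred: 10+0-2=8
Step 11: prey: 3+0-0=3; pred: 8+0-1=7
Step 12: prey: 3+0-0=3; pred: 7+0-1=6
Step 13: prey: 3+0-0=3; pred: 6+0-1=5
Step 14: prey: 3+0-0=3; pred: 5+0-1=4
Step 15: prey: 3+0-0=3; pred: 4+0-0=4
No extinction within 15 steps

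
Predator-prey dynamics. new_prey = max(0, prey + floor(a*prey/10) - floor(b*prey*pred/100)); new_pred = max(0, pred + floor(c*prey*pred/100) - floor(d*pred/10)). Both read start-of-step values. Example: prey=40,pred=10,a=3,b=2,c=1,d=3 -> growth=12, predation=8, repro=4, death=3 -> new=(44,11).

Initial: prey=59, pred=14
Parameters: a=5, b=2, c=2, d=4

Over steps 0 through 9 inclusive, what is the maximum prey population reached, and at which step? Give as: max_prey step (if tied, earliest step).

Answer: 72 1

Derivation:
Step 1: prey: 59+29-16=72; pred: 14+16-5=25
Step 2: prey: 72+36-36=72; pred: 25+36-10=51
Step 3: prey: 72+36-73=35; pred: 51+73-20=104
Step 4: prey: 35+17-72=0; pred: 104+72-41=135
Step 5: prey: 0+0-0=0; pred: 135+0-54=81
Step 6: prey: 0+0-0=0; pred: 81+0-32=49
Step 7: prey: 0+0-0=0; pred: 49+0-19=30
Step 8: prey: 0+0-0=0; pred: 30+0-12=18
Step 9: prey: 0+0-0=0; pred: 18+0-7=11
Max prey = 72 at step 1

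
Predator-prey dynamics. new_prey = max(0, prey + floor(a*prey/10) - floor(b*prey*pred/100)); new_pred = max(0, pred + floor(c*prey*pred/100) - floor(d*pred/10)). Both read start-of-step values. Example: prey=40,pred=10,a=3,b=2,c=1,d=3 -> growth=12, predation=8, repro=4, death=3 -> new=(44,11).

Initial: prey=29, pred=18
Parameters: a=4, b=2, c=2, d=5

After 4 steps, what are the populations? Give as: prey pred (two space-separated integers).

Step 1: prey: 29+11-10=30; pred: 18+10-9=19
Step 2: prey: 30+12-11=31; pred: 19+11-9=21
Step 3: prey: 31+12-13=30; pred: 21+13-10=24
Step 4: prey: 30+12-14=28; pred: 24+14-12=26

Answer: 28 26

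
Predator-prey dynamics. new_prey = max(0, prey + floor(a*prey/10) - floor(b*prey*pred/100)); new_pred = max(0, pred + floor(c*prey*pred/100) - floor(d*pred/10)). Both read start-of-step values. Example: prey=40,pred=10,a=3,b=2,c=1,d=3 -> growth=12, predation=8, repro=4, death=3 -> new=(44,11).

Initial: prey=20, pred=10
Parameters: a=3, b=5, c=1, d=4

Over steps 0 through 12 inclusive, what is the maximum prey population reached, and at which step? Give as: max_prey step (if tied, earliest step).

Answer: 65 12

Derivation:
Step 1: prey: 20+6-10=16; pred: 10+2-4=8
Step 2: prey: 16+4-6=14; pred: 8+1-3=6
Step 3: prey: 14+4-4=14; pred: 6+0-2=4
Step 4: prey: 14+4-2=16; pred: 4+0-1=3
Step 5: prey: 16+4-2=18; pred: 3+0-1=2
Step 6: prey: 18+5-1=22; pred: 2+0-0=2
Step 7: prey: 22+6-2=26; pred: 2+0-0=2
Step 8: prey: 26+7-2=31; pred: 2+0-0=2
Step 9: prey: 31+9-3=37; pred: 2+0-0=2
Step 10: prey: 37+11-3=45; pred: 2+0-0=2
Step 11: prey: 45+13-4=54; pred: 2+0-0=2
Step 12: prey: 54+16-5=65; pred: 2+1-0=3
Max prey = 65 at step 12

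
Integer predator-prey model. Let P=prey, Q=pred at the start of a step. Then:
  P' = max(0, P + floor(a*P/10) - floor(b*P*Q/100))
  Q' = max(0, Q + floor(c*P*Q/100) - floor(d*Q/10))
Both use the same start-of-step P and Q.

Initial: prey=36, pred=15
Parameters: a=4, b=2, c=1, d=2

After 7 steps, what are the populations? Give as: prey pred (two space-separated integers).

Step 1: prey: 36+14-10=40; pred: 15+5-3=17
Step 2: prey: 40+16-13=43; pred: 17+6-3=20
Step 3: prey: 43+17-17=43; pred: 20+8-4=24
Step 4: prey: 43+17-20=40; pred: 24+10-4=30
Step 5: prey: 40+16-24=32; pred: 30+12-6=36
Step 6: prey: 32+12-23=21; pred: 36+11-7=40
Step 7: prey: 21+8-16=13; pred: 40+8-8=40

Answer: 13 40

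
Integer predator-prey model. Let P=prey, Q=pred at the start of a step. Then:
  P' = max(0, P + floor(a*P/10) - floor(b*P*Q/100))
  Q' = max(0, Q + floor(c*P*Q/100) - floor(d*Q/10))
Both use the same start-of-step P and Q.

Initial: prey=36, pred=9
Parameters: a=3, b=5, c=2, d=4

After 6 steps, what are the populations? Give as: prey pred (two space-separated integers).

Step 1: prey: 36+10-16=30; pred: 9+6-3=12
Step 2: prey: 30+9-18=21; pred: 12+7-4=15
Step 3: prey: 21+6-15=12; pred: 15+6-6=15
Step 4: prey: 12+3-9=6; pred: 15+3-6=12
Step 5: prey: 6+1-3=4; pred: 12+1-4=9
Step 6: prey: 4+1-1=4; pred: 9+0-3=6

Answer: 4 6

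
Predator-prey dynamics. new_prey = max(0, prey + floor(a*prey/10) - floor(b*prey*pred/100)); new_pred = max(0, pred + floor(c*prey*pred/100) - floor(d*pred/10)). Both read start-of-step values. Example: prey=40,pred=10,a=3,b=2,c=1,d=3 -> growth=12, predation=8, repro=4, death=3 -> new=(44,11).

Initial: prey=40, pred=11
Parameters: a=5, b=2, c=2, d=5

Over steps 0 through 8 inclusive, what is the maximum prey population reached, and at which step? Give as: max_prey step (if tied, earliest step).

Step 1: prey: 40+20-8=52; pred: 11+8-5=14
Step 2: prey: 52+26-14=64; pred: 14+14-7=21
Step 3: prey: 64+32-26=70; pred: 21+26-10=37
Step 4: prey: 70+35-51=54; pred: 37+51-18=70
Step 5: prey: 54+27-75=6; pred: 70+75-35=110
Step 6: prey: 6+3-13=0; pred: 110+13-55=68
Step 7: prey: 0+0-0=0; pred: 68+0-34=34
Step 8: prey: 0+0-0=0; pred: 34+0-17=17
Max prey = 70 at step 3

Answer: 70 3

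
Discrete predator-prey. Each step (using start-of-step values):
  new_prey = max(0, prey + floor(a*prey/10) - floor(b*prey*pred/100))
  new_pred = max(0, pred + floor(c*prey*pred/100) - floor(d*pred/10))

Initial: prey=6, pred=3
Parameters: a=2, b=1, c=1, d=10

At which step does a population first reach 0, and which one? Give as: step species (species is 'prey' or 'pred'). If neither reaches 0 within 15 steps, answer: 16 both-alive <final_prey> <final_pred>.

Answer: 1 pred

Derivation:
Step 1: prey: 6+1-0=7; pred: 3+0-3=0
First extinction: pred at step 1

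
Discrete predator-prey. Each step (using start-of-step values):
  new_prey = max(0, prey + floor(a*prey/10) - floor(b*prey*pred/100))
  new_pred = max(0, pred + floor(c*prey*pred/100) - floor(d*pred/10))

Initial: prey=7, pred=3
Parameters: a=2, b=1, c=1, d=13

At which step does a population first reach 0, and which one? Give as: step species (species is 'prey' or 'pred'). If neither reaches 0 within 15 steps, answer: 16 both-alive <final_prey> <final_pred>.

Step 1: prey: 7+1-0=8; pred: 3+0-3=0
First extinction: pred at step 1

Answer: 1 pred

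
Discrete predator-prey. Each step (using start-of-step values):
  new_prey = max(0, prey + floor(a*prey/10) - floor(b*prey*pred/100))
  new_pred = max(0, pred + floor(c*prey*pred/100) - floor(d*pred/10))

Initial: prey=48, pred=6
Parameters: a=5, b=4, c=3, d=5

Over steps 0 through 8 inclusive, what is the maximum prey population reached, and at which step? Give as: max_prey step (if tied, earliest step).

Answer: 65 2

Derivation:
Step 1: prey: 48+24-11=61; pred: 6+8-3=11
Step 2: prey: 61+30-26=65; pred: 11+20-5=26
Step 3: prey: 65+32-67=30; pred: 26+50-13=63
Step 4: prey: 30+15-75=0; pred: 63+56-31=88
Step 5: prey: 0+0-0=0; pred: 88+0-44=44
Step 6: prey: 0+0-0=0; pred: 44+0-22=22
Step 7: prey: 0+0-0=0; pred: 22+0-11=11
Step 8: prey: 0+0-0=0; pred: 11+0-5=6
Max prey = 65 at step 2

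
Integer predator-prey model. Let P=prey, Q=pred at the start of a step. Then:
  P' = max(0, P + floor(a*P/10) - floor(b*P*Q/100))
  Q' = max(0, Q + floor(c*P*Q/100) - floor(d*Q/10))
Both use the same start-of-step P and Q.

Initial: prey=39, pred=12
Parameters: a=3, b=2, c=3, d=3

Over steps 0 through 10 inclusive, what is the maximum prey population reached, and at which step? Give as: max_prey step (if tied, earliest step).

Step 1: prey: 39+11-9=41; pred: 12+14-3=23
Step 2: prey: 41+12-18=35; pred: 23+28-6=45
Step 3: prey: 35+10-31=14; pred: 45+47-13=79
Step 4: prey: 14+4-22=0; pred: 79+33-23=89
Step 5: prey: 0+0-0=0; pred: 89+0-26=63
Step 6: prey: 0+0-0=0; pred: 63+0-18=45
Step 7: prey: 0+0-0=0; pred: 45+0-13=32
Step 8: prey: 0+0-0=0; pred: 32+0-9=23
Step 9: prey: 0+0-0=0; pred: 23+0-6=17
Step 10: prey: 0+0-0=0; pred: 17+0-5=12
Max prey = 41 at step 1

Answer: 41 1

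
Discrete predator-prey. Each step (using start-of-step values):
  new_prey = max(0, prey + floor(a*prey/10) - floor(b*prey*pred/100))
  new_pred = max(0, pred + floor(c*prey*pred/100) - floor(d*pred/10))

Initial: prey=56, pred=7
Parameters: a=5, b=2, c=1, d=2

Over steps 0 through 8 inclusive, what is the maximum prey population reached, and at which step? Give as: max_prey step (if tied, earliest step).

Answer: 125 3

Derivation:
Step 1: prey: 56+28-7=77; pred: 7+3-1=9
Step 2: prey: 77+38-13=102; pred: 9+6-1=14
Step 3: prey: 102+51-28=125; pred: 14+14-2=26
Step 4: prey: 125+62-65=122; pred: 26+32-5=53
Step 5: prey: 122+61-129=54; pred: 53+64-10=107
Step 6: prey: 54+27-115=0; pred: 107+57-21=143
Step 7: prey: 0+0-0=0; pred: 143+0-28=115
Step 8: prey: 0+0-0=0; pred: 115+0-23=92
Max prey = 125 at step 3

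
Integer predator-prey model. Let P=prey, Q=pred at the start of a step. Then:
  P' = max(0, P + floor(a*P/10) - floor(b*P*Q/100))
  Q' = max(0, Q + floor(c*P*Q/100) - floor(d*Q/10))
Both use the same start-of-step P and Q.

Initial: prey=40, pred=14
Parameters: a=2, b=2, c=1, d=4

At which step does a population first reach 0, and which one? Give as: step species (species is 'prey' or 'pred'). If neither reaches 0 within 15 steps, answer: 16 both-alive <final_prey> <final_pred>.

Answer: 16 both-alive 58 5

Derivation:
Step 1: prey: 40+8-11=37; pred: 14+5-5=14
Step 2: prey: 37+7-10=34; pred: 14+5-5=14
Step 3: prey: 34+6-9=31; pred: 14+4-5=13
Step 4: prey: 31+6-8=29; pred: 13+4-5=12
Step 5: prey: 29+5-6=28; pred: 12+3-4=11
Step 6: prey: 28+5-6=27; pred: 11+3-4=10
Step 7: prey: 27+5-5=27; pred: 10+2-4=8
Step 8: prey: 27+5-4=28; pred: 8+2-3=7
Step 9: prey: 28+5-3=30; pred: 7+1-2=6
Step 10: prey: 30+6-3=33; pred: 6+1-2=5
Step 11: prey: 33+6-3=36; pred: 5+1-2=4
Step 12: prey: 36+7-2=41; pred: 4+1-1=4
Step 13: prey: 41+8-3=46; pred: 4+1-1=4
Step 14: prey: 46+9-3=52; pred: 4+1-1=4
Step 15: prey: 52+10-4=58; pred: 4+2-1=5
No extinction within 15 steps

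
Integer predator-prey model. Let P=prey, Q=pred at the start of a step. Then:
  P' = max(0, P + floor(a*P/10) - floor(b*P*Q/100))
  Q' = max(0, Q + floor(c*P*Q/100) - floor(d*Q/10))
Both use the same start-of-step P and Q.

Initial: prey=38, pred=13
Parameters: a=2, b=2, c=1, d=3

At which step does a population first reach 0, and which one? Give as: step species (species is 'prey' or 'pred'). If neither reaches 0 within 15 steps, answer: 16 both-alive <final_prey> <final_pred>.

Answer: 16 both-alive 27 6

Derivation:
Step 1: prey: 38+7-9=36; pred: 13+4-3=14
Step 2: prey: 36+7-10=33; pred: 14+5-4=15
Step 3: prey: 33+6-9=30; pred: 15+4-4=15
Step 4: prey: 30+6-9=27; pred: 15+4-4=15
Step 5: prey: 27+5-8=24; pred: 15+4-4=15
Step 6: prey: 24+4-7=21; pred: 15+3-4=14
Step 7: prey: 21+4-5=20; pred: 14+2-4=12
Step 8: prey: 20+4-4=20; pred: 12+2-3=11
Step 9: prey: 20+4-4=20; pred: 11+2-3=10
Step 10: prey: 20+4-4=20; pred: 10+2-3=9
Step 11: prey: 20+4-3=21; pred: 9+1-2=8
Step 12: prey: 21+4-3=22; pred: 8+1-2=7
Step 13: prey: 22+4-3=23; pred: 7+1-2=6
Step 14: prey: 23+4-2=25; pred: 6+1-1=6
Step 15: prey: 25+5-3=27; pred: 6+1-1=6
No extinction within 15 steps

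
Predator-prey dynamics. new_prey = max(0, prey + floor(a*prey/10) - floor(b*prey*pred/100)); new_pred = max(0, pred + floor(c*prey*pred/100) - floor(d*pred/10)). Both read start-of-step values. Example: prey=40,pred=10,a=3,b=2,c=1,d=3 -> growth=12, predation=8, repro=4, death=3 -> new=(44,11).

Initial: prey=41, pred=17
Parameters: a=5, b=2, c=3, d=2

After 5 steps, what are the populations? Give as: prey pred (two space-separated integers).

Answer: 0 98

Derivation:
Step 1: prey: 41+20-13=48; pred: 17+20-3=34
Step 2: prey: 48+24-32=40; pred: 34+48-6=76
Step 3: prey: 40+20-60=0; pred: 76+91-15=152
Step 4: prey: 0+0-0=0; pred: 152+0-30=122
Step 5: prey: 0+0-0=0; pred: 122+0-24=98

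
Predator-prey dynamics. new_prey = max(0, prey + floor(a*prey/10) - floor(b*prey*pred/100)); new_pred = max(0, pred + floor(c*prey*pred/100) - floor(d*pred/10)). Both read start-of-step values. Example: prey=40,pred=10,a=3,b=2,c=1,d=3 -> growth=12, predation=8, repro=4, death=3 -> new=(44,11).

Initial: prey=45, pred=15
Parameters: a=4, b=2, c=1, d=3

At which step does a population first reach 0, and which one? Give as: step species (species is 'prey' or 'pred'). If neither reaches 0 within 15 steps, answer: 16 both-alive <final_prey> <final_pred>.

Answer: 16 both-alive 14 8

Derivation:
Step 1: prey: 45+18-13=50; pred: 15+6-4=17
Step 2: prey: 50+20-17=53; pred: 17+8-5=20
Step 3: prey: 53+21-21=53; pred: 20+10-6=24
Step 4: prey: 53+21-25=49; pred: 24+12-7=29
Step 5: prey: 49+19-28=40; pred: 29+14-8=35
Step 6: prey: 40+16-28=28; pred: 35+14-10=39
Step 7: prey: 28+11-21=18; pred: 39+10-11=38
Step 8: prey: 18+7-13=12; pred: 38+6-11=33
Step 9: prey: 12+4-7=9; pred: 33+3-9=27
Step 10: prey: 9+3-4=8; pred: 27+2-8=21
Step 11: prey: 8+3-3=8; pred: 21+1-6=16
Step 12: prey: 8+3-2=9; pred: 16+1-4=13
Step 13: prey: 9+3-2=10; pred: 13+1-3=11
Step 14: prey: 10+4-2=12; pred: 11+1-3=9
Step 15: prey: 12+4-2=14; pred: 9+1-2=8
No extinction within 15 steps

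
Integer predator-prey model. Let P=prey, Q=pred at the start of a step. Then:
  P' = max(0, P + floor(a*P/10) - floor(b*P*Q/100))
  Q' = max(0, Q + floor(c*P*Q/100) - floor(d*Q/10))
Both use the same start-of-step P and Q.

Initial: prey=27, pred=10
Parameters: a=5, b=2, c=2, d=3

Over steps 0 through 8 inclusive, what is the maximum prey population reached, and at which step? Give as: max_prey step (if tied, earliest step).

Step 1: prey: 27+13-5=35; pred: 10+5-3=12
Step 2: prey: 35+17-8=44; pred: 12+8-3=17
Step 3: prey: 44+22-14=52; pred: 17+14-5=26
Step 4: prey: 52+26-27=51; pred: 26+27-7=46
Step 5: prey: 51+25-46=30; pred: 46+46-13=79
Step 6: prey: 30+15-47=0; pred: 79+47-23=103
Step 7: prey: 0+0-0=0; pred: 103+0-30=73
Step 8: prey: 0+0-0=0; pred: 73+0-21=52
Max prey = 52 at step 3

Answer: 52 3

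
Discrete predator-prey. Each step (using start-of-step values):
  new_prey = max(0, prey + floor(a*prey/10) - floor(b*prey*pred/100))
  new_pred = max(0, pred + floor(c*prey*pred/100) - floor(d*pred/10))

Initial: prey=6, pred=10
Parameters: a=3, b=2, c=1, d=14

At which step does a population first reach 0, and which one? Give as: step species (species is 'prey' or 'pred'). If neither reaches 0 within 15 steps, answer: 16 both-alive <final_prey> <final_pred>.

Answer: 1 pred

Derivation:
Step 1: prey: 6+1-1=6; pred: 10+0-14=0
First extinction: pred at step 1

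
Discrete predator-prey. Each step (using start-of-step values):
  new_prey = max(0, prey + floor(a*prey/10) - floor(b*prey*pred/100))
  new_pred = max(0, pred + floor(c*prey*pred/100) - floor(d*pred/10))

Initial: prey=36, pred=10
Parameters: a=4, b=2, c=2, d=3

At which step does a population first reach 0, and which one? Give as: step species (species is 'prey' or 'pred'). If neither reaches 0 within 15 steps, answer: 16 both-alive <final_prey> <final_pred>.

Answer: 6 prey

Derivation:
Step 1: prey: 36+14-7=43; pred: 10+7-3=14
Step 2: prey: 43+17-12=48; pred: 14+12-4=22
Step 3: prey: 48+19-21=46; pred: 22+21-6=37
Step 4: prey: 46+18-34=30; pred: 37+34-11=60
Step 5: prey: 30+12-36=6; pred: 60+36-18=78
Step 6: prey: 6+2-9=0; pred: 78+9-23=64
First extinction: prey at step 6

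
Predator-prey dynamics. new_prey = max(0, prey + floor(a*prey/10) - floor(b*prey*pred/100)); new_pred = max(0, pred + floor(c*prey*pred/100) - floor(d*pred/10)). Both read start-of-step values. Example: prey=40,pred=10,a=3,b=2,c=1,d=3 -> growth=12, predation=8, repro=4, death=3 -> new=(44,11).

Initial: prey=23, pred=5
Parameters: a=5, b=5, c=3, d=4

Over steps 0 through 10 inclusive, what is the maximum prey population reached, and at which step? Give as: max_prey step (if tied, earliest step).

Step 1: prey: 23+11-5=29; pred: 5+3-2=6
Step 2: prey: 29+14-8=35; pred: 6+5-2=9
Step 3: prey: 35+17-15=37; pred: 9+9-3=15
Step 4: prey: 37+18-27=28; pred: 15+16-6=25
Step 5: prey: 28+14-35=7; pred: 25+21-10=36
Step 6: prey: 7+3-12=0; pred: 36+7-14=29
Step 7: prey: 0+0-0=0; pred: 29+0-11=18
Step 8: prey: 0+0-0=0; pred: 18+0-7=11
Step 9: prey: 0+0-0=0; pred: 11+0-4=7
Step 10: prey: 0+0-0=0; pred: 7+0-2=5
Max prey = 37 at step 3

Answer: 37 3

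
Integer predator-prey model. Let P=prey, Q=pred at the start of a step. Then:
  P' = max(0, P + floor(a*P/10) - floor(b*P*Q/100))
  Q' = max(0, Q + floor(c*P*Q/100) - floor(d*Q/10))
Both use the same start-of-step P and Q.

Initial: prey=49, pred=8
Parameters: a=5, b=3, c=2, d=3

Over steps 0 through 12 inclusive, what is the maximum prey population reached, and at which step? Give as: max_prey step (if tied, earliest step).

Answer: 69 2

Derivation:
Step 1: prey: 49+24-11=62; pred: 8+7-2=13
Step 2: prey: 62+31-24=69; pred: 13+16-3=26
Step 3: prey: 69+34-53=50; pred: 26+35-7=54
Step 4: prey: 50+25-81=0; pred: 54+54-16=92
Step 5: prey: 0+0-0=0; pred: 92+0-27=65
Step 6: prey: 0+0-0=0; pred: 65+0-19=46
Step 7: prey: 0+0-0=0; pred: 46+0-13=33
Step 8: prey: 0+0-0=0; pred: 33+0-9=24
Step 9: prey: 0+0-0=0; pred: 24+0-7=17
Step 10: prey: 0+0-0=0; pred: 17+0-5=12
Step 11: prey: 0+0-0=0; pred: 12+0-3=9
Step 12: prey: 0+0-0=0; pred: 9+0-2=7
Max prey = 69 at step 2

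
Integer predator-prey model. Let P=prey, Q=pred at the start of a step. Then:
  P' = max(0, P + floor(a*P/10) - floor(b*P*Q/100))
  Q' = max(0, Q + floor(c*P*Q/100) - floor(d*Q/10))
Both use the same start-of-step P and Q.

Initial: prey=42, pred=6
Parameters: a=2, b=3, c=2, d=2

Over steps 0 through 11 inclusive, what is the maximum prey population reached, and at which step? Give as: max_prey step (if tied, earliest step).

Step 1: prey: 42+8-7=43; pred: 6+5-1=10
Step 2: prey: 43+8-12=39; pred: 10+8-2=16
Step 3: prey: 39+7-18=28; pred: 16+12-3=25
Step 4: prey: 28+5-21=12; pred: 25+14-5=34
Step 5: prey: 12+2-12=2; pred: 34+8-6=36
Step 6: prey: 2+0-2=0; pred: 36+1-7=30
Step 7: prey: 0+0-0=0; pred: 30+0-6=24
Step 8: prey: 0+0-0=0; pred: 24+0-4=20
Step 9: prey: 0+0-0=0; pred: 20+0-4=16
Step 10: prey: 0+0-0=0; pred: 16+0-3=13
Step 11: prey: 0+0-0=0; pred: 13+0-2=11
Max prey = 43 at step 1

Answer: 43 1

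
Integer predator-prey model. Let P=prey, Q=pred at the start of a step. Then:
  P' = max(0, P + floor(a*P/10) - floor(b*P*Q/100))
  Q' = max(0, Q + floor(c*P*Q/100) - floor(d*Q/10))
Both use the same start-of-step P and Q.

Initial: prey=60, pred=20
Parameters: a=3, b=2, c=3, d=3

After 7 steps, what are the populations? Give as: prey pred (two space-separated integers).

Step 1: prey: 60+18-24=54; pred: 20+36-6=50
Step 2: prey: 54+16-54=16; pred: 50+81-15=116
Step 3: prey: 16+4-37=0; pred: 116+55-34=137
Step 4: prey: 0+0-0=0; pred: 137+0-41=96
Step 5: prey: 0+0-0=0; pred: 96+0-28=68
Step 6: prey: 0+0-0=0; pred: 68+0-20=48
Step 7: prey: 0+0-0=0; pred: 48+0-14=34

Answer: 0 34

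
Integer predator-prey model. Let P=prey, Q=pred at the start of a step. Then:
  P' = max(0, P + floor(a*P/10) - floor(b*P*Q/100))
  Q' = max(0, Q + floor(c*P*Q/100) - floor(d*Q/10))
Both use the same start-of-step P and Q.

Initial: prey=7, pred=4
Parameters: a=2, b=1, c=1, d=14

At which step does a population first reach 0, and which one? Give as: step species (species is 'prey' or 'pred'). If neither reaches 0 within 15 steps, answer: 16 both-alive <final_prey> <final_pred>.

Answer: 1 pred

Derivation:
Step 1: prey: 7+1-0=8; pred: 4+0-5=0
First extinction: pred at step 1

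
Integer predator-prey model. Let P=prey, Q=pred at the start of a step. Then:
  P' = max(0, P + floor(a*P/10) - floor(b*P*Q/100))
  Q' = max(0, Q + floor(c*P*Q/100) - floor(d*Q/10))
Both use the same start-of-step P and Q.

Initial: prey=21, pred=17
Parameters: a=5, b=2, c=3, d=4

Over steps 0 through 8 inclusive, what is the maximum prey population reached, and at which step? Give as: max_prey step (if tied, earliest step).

Answer: 26 2

Derivation:
Step 1: prey: 21+10-7=24; pred: 17+10-6=21
Step 2: prey: 24+12-10=26; pred: 21+15-8=28
Step 3: prey: 26+13-14=25; pred: 28+21-11=38
Step 4: prey: 25+12-19=18; pred: 38+28-15=51
Step 5: prey: 18+9-18=9; pred: 51+27-20=58
Step 6: prey: 9+4-10=3; pred: 58+15-23=50
Step 7: prey: 3+1-3=1; pred: 50+4-20=34
Step 8: prey: 1+0-0=1; pred: 34+1-13=22
Max prey = 26 at step 2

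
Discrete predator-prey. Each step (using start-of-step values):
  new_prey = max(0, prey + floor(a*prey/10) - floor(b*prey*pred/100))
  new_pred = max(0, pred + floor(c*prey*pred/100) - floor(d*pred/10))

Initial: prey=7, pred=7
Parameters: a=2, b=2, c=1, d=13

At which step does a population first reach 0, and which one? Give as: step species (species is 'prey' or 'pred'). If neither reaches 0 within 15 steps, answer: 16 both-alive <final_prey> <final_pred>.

Step 1: prey: 7+1-0=8; pred: 7+0-9=0
First extinction: pred at step 1

Answer: 1 pred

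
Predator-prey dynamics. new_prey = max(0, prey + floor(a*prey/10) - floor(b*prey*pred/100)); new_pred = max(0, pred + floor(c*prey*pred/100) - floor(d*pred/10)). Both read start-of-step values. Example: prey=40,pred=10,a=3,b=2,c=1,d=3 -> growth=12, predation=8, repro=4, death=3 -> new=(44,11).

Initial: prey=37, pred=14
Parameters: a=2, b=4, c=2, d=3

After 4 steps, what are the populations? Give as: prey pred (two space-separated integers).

Step 1: prey: 37+7-20=24; pred: 14+10-4=20
Step 2: prey: 24+4-19=9; pred: 20+9-6=23
Step 3: prey: 9+1-8=2; pred: 23+4-6=21
Step 4: prey: 2+0-1=1; pred: 21+0-6=15

Answer: 1 15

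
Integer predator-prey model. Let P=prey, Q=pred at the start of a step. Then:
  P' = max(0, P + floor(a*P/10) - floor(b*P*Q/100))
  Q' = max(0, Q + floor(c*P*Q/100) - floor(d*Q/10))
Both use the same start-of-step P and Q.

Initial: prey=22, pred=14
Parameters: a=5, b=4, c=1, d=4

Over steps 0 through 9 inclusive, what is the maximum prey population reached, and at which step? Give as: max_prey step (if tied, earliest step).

Step 1: prey: 22+11-12=21; pred: 14+3-5=12
Step 2: prey: 21+10-10=21; pred: 12+2-4=10
Step 3: prey: 21+10-8=23; pred: 10+2-4=8
Step 4: prey: 23+11-7=27; pred: 8+1-3=6
Step 5: prey: 27+13-6=34; pred: 6+1-2=5
Step 6: prey: 34+17-6=45; pred: 5+1-2=4
Step 7: prey: 45+22-7=60; pred: 4+1-1=4
Step 8: prey: 60+30-9=81; pred: 4+2-1=5
Step 9: prey: 81+40-16=105; pred: 5+4-2=7
Max prey = 105 at step 9

Answer: 105 9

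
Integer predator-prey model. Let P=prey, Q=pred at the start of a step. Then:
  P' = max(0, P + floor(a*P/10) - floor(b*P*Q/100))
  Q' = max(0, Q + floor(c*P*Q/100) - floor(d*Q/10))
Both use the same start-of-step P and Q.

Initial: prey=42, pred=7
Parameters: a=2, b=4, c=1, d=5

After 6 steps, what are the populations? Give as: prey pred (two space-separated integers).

Answer: 45 3

Derivation:
Step 1: prey: 42+8-11=39; pred: 7+2-3=6
Step 2: prey: 39+7-9=37; pred: 6+2-3=5
Step 3: prey: 37+7-7=37; pred: 5+1-2=4
Step 4: prey: 37+7-5=39; pred: 4+1-2=3
Step 5: prey: 39+7-4=42; pred: 3+1-1=3
Step 6: prey: 42+8-5=45; pred: 3+1-1=3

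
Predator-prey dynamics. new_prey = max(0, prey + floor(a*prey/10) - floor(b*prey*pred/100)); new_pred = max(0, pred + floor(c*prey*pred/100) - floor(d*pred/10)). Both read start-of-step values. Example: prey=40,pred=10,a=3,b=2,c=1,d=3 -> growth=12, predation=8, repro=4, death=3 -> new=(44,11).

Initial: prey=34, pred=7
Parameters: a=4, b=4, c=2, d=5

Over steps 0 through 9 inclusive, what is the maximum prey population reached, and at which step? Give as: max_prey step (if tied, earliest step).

Step 1: prey: 34+13-9=38; pred: 7+4-3=8
Step 2: prey: 38+15-12=41; pred: 8+6-4=10
Step 3: prey: 41+16-16=41; pred: 10+8-5=13
Step 4: prey: 41+16-21=36; pred: 13+10-6=17
Step 5: prey: 36+14-24=26; pred: 17+12-8=21
Step 6: prey: 26+10-21=15; pred: 21+10-10=21
Step 7: prey: 15+6-12=9; pred: 21+6-10=17
Step 8: prey: 9+3-6=6; pred: 17+3-8=12
Step 9: prey: 6+2-2=6; pred: 12+1-6=7
Max prey = 41 at step 2

Answer: 41 2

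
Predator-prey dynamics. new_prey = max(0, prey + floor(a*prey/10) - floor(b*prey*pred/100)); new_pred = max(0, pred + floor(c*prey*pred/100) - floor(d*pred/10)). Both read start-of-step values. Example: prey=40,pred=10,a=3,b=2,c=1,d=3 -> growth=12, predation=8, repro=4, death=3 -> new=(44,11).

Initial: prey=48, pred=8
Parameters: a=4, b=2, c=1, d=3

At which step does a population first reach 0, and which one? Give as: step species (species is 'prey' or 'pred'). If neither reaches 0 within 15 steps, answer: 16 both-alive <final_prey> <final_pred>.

Step 1: prey: 48+19-7=60; pred: 8+3-2=9
Step 2: prey: 60+24-10=74; pred: 9+5-2=12
Step 3: prey: 74+29-17=86; pred: 12+8-3=17
Step 4: prey: 86+34-29=91; pred: 17+14-5=26
Step 5: prey: 91+36-47=80; pred: 26+23-7=42
Step 6: prey: 80+32-67=45; pred: 42+33-12=63
Step 7: prey: 45+18-56=7; pred: 63+28-18=73
Step 8: prey: 7+2-10=0; pred: 73+5-21=57
First extinction: prey at step 8

Answer: 8 prey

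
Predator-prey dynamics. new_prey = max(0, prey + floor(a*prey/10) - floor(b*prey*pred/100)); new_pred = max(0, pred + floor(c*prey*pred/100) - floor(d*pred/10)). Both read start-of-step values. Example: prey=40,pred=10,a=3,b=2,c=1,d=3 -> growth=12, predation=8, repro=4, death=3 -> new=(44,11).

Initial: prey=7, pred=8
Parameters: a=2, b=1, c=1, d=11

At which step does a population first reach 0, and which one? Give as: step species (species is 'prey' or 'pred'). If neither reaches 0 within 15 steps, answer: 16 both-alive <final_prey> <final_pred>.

Step 1: prey: 7+1-0=8; pred: 8+0-8=0
First extinction: pred at step 1

Answer: 1 pred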